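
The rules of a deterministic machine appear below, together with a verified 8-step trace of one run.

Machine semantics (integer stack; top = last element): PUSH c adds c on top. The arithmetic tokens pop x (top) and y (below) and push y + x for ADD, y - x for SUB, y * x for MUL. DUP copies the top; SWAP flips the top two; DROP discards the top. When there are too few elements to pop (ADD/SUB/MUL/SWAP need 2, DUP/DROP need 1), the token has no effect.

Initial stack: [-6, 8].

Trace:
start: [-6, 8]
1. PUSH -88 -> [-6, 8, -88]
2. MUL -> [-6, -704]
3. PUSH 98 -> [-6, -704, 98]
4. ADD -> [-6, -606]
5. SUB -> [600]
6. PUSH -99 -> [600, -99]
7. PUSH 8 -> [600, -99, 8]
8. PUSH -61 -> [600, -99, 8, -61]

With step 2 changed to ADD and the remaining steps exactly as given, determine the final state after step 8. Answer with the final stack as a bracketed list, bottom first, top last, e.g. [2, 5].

(re-executing from step 2 with the substitution; state before step 2: [-6, 8, -88])
2. ADD -> [-6, -80]
3. PUSH 98 -> [-6, -80, 98]
4. ADD -> [-6, 18]
5. SUB -> [-24]
6. PUSH -99 -> [-24, -99]
7. PUSH 8 -> [-24, -99, 8]
8. PUSH -61 -> [-24, -99, 8, -61]

[-24, -99, 8, -61]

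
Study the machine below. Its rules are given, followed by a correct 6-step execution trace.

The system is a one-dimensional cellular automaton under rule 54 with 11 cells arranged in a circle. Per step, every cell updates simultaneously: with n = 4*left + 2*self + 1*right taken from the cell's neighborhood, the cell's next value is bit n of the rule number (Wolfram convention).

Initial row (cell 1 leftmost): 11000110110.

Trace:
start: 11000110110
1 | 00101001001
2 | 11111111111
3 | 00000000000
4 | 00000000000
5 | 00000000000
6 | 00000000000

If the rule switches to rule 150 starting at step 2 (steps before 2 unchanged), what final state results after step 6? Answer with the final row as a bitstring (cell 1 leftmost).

11101110110

(re-executing steps 2..6 under rule 150; state before step 2: 00101001001)
2 | 11101111111
3 | 11000111111
4 | 10101011111
5 | 00101001111
6 | 11101110110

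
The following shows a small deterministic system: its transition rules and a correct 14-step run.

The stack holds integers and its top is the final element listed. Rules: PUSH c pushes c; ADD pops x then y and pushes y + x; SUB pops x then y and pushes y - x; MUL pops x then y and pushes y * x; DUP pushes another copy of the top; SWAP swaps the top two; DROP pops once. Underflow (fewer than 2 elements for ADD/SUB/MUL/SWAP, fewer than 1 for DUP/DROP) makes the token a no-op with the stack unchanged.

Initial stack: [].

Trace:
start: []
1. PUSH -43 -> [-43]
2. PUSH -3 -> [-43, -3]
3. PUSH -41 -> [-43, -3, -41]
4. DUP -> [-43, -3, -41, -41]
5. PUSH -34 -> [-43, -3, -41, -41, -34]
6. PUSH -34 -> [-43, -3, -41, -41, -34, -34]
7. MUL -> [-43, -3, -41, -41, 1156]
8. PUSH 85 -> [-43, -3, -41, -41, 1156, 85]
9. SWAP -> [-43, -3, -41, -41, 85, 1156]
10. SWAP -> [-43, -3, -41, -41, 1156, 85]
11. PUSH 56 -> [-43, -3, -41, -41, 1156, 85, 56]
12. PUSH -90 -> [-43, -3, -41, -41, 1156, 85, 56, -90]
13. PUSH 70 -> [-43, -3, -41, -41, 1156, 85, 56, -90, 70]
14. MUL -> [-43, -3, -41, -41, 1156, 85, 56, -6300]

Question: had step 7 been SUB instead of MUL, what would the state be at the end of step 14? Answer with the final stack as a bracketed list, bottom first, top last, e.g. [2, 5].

[-43, -3, -41, -41, 0, 85, 56, -6300]

(re-executing from step 7 with the substitution; state before step 7: [-43, -3, -41, -41, -34, -34])
7. SUB -> [-43, -3, -41, -41, 0]
8. PUSH 85 -> [-43, -3, -41, -41, 0, 85]
9. SWAP -> [-43, -3, -41, -41, 85, 0]
10. SWAP -> [-43, -3, -41, -41, 0, 85]
11. PUSH 56 -> [-43, -3, -41, -41, 0, 85, 56]
12. PUSH -90 -> [-43, -3, -41, -41, 0, 85, 56, -90]
13. PUSH 70 -> [-43, -3, -41, -41, 0, 85, 56, -90, 70]
14. MUL -> [-43, -3, -41, -41, 0, 85, 56, -6300]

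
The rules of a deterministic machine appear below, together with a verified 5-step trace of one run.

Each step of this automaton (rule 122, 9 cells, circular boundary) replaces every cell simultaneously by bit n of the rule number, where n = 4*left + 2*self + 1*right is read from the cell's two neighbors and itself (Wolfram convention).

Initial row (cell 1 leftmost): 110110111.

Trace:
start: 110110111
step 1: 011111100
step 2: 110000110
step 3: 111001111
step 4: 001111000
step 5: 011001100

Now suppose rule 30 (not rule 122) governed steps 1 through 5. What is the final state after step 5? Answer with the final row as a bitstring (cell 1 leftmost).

(re-executing steps 1..5 under rule 30; state before step 1: 110110111)
step 1: 000100100
step 2: 001111110
step 3: 011000001
step 4: 010100011
step 5: 010110110

010110110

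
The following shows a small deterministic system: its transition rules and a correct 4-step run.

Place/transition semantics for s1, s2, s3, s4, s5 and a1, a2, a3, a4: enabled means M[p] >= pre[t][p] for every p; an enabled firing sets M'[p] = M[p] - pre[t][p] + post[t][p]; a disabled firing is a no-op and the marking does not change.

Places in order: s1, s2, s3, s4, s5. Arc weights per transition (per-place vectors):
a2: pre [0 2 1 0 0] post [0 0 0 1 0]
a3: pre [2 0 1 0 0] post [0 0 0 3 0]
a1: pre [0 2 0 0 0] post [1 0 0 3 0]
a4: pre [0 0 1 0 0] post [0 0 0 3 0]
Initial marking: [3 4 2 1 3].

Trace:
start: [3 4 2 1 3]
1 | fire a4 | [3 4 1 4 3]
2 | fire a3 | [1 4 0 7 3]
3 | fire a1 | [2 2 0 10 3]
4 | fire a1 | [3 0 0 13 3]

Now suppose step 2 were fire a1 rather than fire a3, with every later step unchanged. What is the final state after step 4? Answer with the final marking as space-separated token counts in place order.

5 0 1 10 3

(re-executing from step 2 with the substitution; state before step 2: [3 4 1 4 3])
2 | fire a1 | [4 2 1 7 3]
3 | fire a1 | [5 0 1 10 3]
4 | fire a1 | [5 0 1 10 3]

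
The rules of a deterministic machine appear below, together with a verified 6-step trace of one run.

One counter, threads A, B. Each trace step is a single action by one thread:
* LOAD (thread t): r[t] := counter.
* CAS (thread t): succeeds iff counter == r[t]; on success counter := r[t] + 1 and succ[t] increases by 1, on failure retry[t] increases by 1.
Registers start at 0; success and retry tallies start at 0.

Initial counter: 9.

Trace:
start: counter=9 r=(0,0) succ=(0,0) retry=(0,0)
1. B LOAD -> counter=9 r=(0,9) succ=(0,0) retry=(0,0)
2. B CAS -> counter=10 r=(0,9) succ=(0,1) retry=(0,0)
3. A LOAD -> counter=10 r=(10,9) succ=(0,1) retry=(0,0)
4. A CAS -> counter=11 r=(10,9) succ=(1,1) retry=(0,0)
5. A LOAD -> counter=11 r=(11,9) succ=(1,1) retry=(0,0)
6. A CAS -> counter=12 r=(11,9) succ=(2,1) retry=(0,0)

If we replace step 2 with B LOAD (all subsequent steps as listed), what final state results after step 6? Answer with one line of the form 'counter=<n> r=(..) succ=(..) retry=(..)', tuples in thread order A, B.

counter=11 r=(10,9) succ=(2,0) retry=(0,0)

(re-executing from step 2 with the substitution; state before step 2: counter=9 r=(0,9) succ=(0,0) retry=(0,0))
2. B LOAD -> counter=9 r=(0,9) succ=(0,0) retry=(0,0)
3. A LOAD -> counter=9 r=(9,9) succ=(0,0) retry=(0,0)
4. A CAS -> counter=10 r=(9,9) succ=(1,0) retry=(0,0)
5. A LOAD -> counter=10 r=(10,9) succ=(1,0) retry=(0,0)
6. A CAS -> counter=11 r=(10,9) succ=(2,0) retry=(0,0)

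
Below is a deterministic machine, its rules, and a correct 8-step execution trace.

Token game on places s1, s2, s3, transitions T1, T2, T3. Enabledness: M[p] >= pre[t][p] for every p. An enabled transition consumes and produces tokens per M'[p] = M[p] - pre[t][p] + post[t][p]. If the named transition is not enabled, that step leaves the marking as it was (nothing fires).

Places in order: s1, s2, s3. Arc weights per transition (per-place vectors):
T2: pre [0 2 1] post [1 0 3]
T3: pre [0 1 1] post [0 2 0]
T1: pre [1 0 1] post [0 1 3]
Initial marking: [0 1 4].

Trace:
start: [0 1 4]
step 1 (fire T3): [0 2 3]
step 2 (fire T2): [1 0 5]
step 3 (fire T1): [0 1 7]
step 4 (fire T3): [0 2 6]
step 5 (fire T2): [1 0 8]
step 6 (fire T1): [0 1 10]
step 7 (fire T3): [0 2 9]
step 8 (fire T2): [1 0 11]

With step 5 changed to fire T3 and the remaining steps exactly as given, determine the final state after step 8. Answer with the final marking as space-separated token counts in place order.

1 2 6

(re-executing from step 5 with the substitution; state before step 5: [0 2 6])
step 5 (fire T3): [0 3 5]
step 6 (fire T1): [0 3 5]
step 7 (fire T3): [0 4 4]
step 8 (fire T2): [1 2 6]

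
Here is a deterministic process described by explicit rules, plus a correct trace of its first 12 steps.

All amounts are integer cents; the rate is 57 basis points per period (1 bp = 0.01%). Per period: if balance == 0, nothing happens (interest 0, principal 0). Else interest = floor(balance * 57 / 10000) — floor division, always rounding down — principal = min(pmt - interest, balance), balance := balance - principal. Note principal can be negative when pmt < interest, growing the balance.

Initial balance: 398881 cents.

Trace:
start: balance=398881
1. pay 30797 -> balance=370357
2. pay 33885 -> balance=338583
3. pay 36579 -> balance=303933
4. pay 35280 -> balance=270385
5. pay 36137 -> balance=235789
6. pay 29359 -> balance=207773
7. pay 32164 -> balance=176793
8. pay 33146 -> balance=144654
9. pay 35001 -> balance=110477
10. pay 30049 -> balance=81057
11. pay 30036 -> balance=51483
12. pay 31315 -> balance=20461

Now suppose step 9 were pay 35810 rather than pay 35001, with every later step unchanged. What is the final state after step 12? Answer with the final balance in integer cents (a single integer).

19638

(re-executing from step 9 with the substitution; state before step 9: balance=144654)
9. pay 35810 -> balance=109668
10. pay 30049 -> balance=80244
11. pay 30036 -> balance=50665
12. pay 31315 -> balance=19638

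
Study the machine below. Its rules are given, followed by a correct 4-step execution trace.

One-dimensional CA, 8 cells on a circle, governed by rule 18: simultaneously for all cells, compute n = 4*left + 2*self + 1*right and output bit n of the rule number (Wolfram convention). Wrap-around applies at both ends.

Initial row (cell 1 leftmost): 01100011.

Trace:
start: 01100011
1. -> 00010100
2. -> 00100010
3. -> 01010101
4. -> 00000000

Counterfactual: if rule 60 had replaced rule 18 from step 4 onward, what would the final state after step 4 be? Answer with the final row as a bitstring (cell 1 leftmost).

11111111

(re-executing step 4 under rule 60; state before step 4: 01010101)
4. -> 11111111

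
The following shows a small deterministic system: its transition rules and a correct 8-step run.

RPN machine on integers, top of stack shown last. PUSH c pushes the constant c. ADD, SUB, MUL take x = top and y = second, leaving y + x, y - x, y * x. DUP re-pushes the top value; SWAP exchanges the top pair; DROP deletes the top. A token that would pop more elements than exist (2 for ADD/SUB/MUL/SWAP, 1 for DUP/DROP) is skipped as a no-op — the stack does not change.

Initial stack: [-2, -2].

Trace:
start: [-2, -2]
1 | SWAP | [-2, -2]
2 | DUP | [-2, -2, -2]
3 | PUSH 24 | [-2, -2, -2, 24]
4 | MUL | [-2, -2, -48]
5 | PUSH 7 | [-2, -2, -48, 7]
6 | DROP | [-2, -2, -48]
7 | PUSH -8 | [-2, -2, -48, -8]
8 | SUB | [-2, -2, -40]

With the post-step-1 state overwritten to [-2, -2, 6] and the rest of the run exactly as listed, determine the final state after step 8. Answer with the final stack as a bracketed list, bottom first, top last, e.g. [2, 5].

[-2, -2, 6, 152]

state after step 1 := [-2, -2, 6]
2 | DUP | [-2, -2, 6, 6]
3 | PUSH 24 | [-2, -2, 6, 6, 24]
4 | MUL | [-2, -2, 6, 144]
5 | PUSH 7 | [-2, -2, 6, 144, 7]
6 | DROP | [-2, -2, 6, 144]
7 | PUSH -8 | [-2, -2, 6, 144, -8]
8 | SUB | [-2, -2, 6, 152]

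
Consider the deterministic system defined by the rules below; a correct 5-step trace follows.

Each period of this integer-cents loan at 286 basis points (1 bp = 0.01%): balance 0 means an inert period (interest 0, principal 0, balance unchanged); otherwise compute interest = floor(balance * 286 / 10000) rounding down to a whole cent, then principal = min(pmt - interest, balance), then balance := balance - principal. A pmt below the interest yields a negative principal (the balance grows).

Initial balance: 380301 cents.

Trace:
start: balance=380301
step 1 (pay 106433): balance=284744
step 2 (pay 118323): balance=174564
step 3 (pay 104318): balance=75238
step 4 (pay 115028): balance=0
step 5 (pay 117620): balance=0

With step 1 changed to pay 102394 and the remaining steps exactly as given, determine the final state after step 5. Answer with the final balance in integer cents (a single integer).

(re-executing from step 1 with the substitution; state before step 1: balance=380301)
step 1 (pay 102394): balance=288783
step 2 (pay 118323): balance=178719
step 3 (pay 104318): balance=79512
step 4 (pay 115028): balance=0
step 5 (pay 117620): balance=0

0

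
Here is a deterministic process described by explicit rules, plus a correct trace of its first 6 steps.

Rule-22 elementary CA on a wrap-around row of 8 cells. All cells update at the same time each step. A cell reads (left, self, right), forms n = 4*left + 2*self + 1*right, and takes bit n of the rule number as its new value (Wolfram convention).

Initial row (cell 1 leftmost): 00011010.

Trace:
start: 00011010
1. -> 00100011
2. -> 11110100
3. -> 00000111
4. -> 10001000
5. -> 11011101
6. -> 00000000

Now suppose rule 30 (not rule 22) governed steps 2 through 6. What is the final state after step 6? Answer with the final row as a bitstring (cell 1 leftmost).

(re-executing steps 2..6 under rule 30; state before step 2: 00100011)
2. -> 11110110
3. -> 10000100
4. -> 11001111
5. -> 00111000
6. -> 01100100

01100100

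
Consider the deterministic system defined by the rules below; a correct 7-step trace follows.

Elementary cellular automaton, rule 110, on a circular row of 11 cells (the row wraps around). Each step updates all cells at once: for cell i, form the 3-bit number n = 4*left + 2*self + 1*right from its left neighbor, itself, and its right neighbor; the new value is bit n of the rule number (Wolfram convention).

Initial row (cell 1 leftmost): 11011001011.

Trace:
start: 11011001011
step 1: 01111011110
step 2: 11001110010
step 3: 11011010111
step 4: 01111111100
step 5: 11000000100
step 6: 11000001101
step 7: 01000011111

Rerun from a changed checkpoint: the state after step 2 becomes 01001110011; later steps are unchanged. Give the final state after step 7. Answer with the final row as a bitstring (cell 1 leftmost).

01000011111

state after step 2 := 01001110011
step 3: 11011010111
step 4: 01111111100
step 5: 11000000100
step 6: 11000001101
step 7: 01000011111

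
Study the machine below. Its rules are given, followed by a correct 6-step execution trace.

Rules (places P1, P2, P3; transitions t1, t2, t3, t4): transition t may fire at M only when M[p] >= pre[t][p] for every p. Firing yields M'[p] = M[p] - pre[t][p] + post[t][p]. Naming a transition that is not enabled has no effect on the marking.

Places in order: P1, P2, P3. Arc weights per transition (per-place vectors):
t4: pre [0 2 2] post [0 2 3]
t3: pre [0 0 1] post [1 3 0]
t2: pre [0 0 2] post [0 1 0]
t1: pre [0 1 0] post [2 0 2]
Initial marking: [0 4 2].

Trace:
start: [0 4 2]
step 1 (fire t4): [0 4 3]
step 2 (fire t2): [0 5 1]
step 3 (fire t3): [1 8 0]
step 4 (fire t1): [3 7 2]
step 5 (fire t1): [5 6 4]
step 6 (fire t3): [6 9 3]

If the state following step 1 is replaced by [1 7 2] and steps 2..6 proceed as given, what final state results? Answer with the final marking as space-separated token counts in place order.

state after step 1 := [1 7 2]
step 2 (fire t2): [1 8 0]
step 3 (fire t3): [1 8 0]
step 4 (fire t1): [3 7 2]
step 5 (fire t1): [5 6 4]
step 6 (fire t3): [6 9 3]

6 9 3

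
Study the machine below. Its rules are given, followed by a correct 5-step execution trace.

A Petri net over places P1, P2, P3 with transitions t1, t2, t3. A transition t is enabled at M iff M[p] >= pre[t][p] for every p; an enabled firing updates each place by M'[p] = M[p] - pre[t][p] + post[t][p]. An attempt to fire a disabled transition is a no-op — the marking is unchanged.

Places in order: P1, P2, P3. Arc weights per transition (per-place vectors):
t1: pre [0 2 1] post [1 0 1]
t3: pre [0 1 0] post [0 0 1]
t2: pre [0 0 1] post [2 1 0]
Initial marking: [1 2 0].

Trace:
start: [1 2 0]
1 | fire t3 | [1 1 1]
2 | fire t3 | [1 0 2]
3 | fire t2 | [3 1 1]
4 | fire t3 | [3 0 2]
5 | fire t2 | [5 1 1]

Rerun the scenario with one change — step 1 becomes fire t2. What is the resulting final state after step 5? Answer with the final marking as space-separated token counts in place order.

5 2 0

(re-executing from step 1 with the substitution; state before step 1: [1 2 0])
1 | fire t2 | [1 2 0]
2 | fire t3 | [1 1 1]
3 | fire t2 | [3 2 0]
4 | fire t3 | [3 1 1]
5 | fire t2 | [5 2 0]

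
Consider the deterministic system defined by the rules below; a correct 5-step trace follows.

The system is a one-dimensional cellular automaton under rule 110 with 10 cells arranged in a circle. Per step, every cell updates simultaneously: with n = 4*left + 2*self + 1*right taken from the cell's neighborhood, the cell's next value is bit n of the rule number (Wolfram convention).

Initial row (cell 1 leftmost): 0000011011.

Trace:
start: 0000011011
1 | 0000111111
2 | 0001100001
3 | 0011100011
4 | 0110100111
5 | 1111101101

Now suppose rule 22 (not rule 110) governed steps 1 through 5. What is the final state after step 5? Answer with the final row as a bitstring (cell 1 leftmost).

1000100000

(re-executing steps 1..5 under rule 22; state before step 1: 0000011011)
1 | 1000100000
2 | 1101110001
3 | 0000001010
4 | 0000011011
5 | 1000100000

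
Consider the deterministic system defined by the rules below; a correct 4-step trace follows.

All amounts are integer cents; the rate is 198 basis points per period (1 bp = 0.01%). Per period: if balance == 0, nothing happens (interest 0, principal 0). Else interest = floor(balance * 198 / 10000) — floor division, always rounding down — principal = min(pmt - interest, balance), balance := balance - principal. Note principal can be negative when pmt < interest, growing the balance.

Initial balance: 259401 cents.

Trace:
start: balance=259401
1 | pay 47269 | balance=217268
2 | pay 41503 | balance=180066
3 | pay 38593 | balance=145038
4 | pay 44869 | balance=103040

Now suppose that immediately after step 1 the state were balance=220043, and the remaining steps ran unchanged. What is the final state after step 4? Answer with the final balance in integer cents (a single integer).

105983

state after step 1 := balance=220043
2 | pay 41503 | balance=182896
3 | pay 38593 | balance=147924
4 | pay 44869 | balance=105983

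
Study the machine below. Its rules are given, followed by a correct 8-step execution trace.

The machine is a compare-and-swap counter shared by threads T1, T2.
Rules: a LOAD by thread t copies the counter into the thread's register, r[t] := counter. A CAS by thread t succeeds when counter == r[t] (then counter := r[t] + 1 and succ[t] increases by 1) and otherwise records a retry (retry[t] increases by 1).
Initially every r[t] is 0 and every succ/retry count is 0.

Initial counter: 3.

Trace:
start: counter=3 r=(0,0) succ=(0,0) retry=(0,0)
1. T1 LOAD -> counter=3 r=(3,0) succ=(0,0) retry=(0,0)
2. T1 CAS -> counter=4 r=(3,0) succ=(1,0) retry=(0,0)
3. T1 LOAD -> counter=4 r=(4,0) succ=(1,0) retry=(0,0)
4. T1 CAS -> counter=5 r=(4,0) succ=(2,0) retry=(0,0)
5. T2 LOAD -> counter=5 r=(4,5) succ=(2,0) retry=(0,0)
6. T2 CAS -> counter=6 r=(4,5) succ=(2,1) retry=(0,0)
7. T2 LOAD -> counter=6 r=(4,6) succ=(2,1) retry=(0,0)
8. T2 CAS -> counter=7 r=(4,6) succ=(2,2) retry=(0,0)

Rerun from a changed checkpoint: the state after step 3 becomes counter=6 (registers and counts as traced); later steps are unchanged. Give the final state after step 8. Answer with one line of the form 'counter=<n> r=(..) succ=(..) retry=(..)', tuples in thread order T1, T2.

state after step 3 := counter=6 r=(4,0) succ=(1,0) retry=(0,0)
4. T1 CAS -> counter=6 r=(4,0) succ=(1,0) retry=(1,0)
5. T2 LOAD -> counter=6 r=(4,6) succ=(1,0) retry=(1,0)
6. T2 CAS -> counter=7 r=(4,6) succ=(1,1) retry=(1,0)
7. T2 LOAD -> counter=7 r=(4,7) succ=(1,1) retry=(1,0)
8. T2 CAS -> counter=8 r=(4,7) succ=(1,2) retry=(1,0)

counter=8 r=(4,7) succ=(1,2) retry=(1,0)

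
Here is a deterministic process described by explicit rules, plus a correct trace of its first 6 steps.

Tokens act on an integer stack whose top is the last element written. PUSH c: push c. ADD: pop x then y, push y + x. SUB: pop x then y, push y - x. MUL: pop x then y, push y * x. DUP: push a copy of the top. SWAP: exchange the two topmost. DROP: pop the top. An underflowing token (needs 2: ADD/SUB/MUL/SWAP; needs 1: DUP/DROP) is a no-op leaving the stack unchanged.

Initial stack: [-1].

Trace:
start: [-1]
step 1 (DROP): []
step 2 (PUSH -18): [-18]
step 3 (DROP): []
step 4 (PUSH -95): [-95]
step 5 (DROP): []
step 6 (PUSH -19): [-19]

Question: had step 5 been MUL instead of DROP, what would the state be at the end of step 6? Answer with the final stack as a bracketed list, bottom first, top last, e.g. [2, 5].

(re-executing from step 5 with the substitution; state before step 5: [-95])
step 5 (MUL): [-95]
step 6 (PUSH -19): [-95, -19]

[-95, -19]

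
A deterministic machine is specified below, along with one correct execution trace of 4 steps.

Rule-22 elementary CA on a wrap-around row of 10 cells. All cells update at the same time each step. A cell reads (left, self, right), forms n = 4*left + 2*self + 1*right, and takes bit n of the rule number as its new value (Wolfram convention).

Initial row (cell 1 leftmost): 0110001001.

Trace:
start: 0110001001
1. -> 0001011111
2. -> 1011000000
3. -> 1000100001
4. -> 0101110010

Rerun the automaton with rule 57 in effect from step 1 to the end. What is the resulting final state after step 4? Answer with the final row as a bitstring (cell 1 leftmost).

1101010100

(re-executing steps 1..4 under rule 57; state before step 1: 0110001001)
1. -> 1101100100
2. -> 1011010010
3. -> 0110101001
4. -> 1101010100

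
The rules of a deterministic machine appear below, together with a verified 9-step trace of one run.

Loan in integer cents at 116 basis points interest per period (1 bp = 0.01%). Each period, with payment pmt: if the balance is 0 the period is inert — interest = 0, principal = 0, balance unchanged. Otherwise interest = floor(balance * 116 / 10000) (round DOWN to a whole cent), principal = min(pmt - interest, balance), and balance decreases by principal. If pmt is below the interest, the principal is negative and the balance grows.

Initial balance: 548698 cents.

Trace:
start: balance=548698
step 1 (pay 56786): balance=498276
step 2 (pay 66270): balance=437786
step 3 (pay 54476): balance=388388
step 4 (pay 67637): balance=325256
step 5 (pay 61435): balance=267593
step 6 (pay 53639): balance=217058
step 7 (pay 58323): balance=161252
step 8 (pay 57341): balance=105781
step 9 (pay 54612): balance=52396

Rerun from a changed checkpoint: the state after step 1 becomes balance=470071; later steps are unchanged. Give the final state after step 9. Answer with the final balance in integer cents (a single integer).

state after step 1 := balance=470071
step 2 (pay 66270): balance=409253
step 3 (pay 54476): balance=359524
step 4 (pay 67637): balance=296057
step 5 (pay 61435): balance=238056
step 6 (pay 53639): balance=187178
step 7 (pay 58323): balance=131026
step 8 (pay 57341): balance=75204
step 9 (pay 54612): balance=21464

21464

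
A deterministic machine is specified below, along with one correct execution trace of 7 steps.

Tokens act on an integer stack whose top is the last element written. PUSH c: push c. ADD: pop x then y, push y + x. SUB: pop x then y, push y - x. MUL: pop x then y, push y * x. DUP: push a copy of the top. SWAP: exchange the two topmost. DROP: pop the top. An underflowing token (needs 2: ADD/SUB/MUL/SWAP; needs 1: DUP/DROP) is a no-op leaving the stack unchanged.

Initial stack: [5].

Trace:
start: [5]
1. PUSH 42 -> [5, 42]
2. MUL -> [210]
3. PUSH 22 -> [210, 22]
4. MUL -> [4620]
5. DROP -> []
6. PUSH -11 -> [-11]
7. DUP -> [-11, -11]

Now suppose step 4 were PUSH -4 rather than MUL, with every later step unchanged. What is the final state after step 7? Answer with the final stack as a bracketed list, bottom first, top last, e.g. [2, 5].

[210, 22, -11, -11]

(re-executing from step 4 with the substitution; state before step 4: [210, 22])
4. PUSH -4 -> [210, 22, -4]
5. DROP -> [210, 22]
6. PUSH -11 -> [210, 22, -11]
7. DUP -> [210, 22, -11, -11]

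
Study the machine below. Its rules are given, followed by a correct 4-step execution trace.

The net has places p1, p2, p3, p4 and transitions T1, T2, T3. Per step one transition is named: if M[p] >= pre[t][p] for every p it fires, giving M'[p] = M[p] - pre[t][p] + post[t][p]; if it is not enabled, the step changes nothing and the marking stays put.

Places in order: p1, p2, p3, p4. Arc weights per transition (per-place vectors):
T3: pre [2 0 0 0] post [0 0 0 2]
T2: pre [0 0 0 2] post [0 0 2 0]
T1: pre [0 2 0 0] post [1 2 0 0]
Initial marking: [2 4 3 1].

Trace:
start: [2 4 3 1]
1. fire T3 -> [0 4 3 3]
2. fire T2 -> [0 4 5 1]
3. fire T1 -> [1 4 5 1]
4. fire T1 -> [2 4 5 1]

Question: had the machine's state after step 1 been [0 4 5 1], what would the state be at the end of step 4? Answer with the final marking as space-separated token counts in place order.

state after step 1 := [0 4 5 1]
2. fire T2 -> [0 4 5 1]
3. fire T1 -> [1 4 5 1]
4. fire T1 -> [2 4 5 1]

2 4 5 1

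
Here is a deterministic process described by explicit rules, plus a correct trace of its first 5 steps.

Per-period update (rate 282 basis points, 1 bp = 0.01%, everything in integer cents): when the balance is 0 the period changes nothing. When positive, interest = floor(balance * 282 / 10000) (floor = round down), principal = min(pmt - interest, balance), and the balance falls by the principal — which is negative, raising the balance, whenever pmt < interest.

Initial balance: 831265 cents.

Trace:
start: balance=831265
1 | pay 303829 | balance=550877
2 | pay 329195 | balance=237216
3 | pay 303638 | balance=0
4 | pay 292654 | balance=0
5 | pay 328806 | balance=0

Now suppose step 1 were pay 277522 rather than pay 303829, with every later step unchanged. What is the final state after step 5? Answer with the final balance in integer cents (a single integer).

(re-executing from step 1 with the substitution; state before step 1: balance=831265)
1 | pay 277522 | balance=577184
2 | pay 329195 | balance=264265
3 | pay 303638 | balance=0
4 | pay 292654 | balance=0
5 | pay 328806 | balance=0

0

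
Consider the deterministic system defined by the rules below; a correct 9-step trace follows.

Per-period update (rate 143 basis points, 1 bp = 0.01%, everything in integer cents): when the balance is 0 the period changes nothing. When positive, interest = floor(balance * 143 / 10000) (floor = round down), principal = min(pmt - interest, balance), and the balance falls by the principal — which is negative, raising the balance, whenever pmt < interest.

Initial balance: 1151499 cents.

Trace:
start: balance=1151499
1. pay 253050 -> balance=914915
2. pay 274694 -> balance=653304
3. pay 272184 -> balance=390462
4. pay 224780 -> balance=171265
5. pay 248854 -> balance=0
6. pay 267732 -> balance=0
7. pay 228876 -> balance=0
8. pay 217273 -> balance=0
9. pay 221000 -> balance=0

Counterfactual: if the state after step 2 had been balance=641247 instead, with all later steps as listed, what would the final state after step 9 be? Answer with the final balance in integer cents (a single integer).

0

state after step 2 := balance=641247
3. pay 272184 -> balance=378232
4. pay 224780 -> balance=158860
5. pay 248854 -> balance=0
6. pay 267732 -> balance=0
7. pay 228876 -> balance=0
8. pay 217273 -> balance=0
9. pay 221000 -> balance=0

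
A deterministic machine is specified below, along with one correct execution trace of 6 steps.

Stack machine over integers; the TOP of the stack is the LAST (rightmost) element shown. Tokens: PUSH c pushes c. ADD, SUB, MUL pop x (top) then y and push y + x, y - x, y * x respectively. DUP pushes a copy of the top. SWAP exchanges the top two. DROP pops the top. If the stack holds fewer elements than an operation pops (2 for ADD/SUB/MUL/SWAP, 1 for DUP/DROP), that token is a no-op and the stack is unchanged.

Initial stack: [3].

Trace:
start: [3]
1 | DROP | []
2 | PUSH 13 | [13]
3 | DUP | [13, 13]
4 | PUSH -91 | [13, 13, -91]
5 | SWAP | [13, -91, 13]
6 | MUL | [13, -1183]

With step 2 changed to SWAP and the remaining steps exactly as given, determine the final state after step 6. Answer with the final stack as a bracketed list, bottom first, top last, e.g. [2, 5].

[-91]

(re-executing from step 2 with the substitution; state before step 2: [])
2 | SWAP | []
3 | DUP | []
4 | PUSH -91 | [-91]
5 | SWAP | [-91]
6 | MUL | [-91]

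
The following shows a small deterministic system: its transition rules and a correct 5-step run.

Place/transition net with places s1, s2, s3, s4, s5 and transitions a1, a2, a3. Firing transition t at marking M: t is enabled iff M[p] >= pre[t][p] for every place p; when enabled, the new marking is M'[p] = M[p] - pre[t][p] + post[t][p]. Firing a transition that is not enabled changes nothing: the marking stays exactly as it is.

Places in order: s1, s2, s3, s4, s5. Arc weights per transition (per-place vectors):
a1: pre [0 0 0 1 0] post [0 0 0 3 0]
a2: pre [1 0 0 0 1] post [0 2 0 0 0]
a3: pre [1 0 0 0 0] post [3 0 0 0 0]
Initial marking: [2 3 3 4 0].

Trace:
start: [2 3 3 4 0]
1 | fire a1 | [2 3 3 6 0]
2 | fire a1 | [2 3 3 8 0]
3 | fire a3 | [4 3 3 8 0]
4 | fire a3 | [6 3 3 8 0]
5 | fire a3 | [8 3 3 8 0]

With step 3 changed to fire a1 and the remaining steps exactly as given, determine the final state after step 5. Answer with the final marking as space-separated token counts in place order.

(re-executing from step 3 with the substitution; state before step 3: [2 3 3 8 0])
3 | fire a1 | [2 3 3 10 0]
4 | fire a3 | [4 3 3 10 0]
5 | fire a3 | [6 3 3 10 0]

6 3 3 10 0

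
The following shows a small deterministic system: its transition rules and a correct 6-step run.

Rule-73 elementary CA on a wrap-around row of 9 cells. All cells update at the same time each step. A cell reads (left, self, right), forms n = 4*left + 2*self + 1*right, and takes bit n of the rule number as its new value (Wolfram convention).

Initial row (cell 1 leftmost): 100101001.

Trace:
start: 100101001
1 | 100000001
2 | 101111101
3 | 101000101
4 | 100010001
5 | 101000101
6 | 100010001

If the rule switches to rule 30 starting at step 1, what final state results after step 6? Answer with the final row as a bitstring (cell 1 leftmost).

(re-executing steps 1..6 under rule 30; state before step 1: 100101001)
1 | 011101111
2 | 010001000
3 | 111011100
4 | 100010011
5 | 010111110
6 | 110100001

110100001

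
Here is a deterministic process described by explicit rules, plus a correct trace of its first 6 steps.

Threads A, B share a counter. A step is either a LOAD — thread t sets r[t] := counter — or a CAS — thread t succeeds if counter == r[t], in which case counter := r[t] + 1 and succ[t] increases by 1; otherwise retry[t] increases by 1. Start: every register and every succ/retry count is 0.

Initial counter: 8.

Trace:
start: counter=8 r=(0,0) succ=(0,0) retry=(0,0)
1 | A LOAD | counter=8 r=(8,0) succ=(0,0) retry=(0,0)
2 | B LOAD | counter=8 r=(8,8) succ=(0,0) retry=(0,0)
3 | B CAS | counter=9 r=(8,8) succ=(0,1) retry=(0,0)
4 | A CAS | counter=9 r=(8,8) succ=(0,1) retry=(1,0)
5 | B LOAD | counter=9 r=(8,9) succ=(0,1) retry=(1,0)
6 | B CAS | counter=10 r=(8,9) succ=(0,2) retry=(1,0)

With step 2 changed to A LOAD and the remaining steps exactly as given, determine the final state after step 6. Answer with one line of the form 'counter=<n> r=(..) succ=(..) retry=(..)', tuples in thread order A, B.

counter=10 r=(8,9) succ=(1,1) retry=(0,1)

(re-executing from step 2 with the substitution; state before step 2: counter=8 r=(8,0) succ=(0,0) retry=(0,0))
2 | A LOAD | counter=8 r=(8,0) succ=(0,0) retry=(0,0)
3 | B CAS | counter=8 r=(8,0) succ=(0,0) retry=(0,1)
4 | A CAS | counter=9 r=(8,0) succ=(1,0) retry=(0,1)
5 | B LOAD | counter=9 r=(8,9) succ=(1,0) retry=(0,1)
6 | B CAS | counter=10 r=(8,9) succ=(1,1) retry=(0,1)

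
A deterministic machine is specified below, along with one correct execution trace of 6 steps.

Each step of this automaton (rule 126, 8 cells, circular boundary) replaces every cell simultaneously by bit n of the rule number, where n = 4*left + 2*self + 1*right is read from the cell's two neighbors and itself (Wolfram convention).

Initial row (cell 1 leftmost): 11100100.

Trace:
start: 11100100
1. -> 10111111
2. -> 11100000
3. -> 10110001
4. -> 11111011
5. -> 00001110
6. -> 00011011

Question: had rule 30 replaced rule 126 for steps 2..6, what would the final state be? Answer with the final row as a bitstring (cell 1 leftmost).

00100001

(re-executing steps 2..6 under rule 30; state before step 2: 10111111)
2. -> 00100000
3. -> 01110000
4. -> 11001000
5. -> 10111101
6. -> 00100001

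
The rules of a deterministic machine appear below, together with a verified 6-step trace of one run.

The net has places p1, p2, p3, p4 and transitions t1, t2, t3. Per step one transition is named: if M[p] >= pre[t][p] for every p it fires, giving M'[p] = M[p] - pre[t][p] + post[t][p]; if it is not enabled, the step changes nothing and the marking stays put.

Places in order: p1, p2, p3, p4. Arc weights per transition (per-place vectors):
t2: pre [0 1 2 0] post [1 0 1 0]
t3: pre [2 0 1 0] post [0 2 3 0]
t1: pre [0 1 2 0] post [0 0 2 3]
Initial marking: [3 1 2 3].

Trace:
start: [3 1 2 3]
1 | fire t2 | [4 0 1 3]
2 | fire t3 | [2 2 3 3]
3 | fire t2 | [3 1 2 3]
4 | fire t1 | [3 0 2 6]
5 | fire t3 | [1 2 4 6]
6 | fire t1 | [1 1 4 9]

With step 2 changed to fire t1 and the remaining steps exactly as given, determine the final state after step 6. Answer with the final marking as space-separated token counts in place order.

(re-executing from step 2 with the substitution; state before step 2: [4 0 1 3])
2 | fire t1 | [4 0 1 3]
3 | fire t2 | [4 0 1 3]
4 | fire t1 | [4 0 1 3]
5 | fire t3 | [2 2 3 3]
6 | fire t1 | [2 1 3 6]

2 1 3 6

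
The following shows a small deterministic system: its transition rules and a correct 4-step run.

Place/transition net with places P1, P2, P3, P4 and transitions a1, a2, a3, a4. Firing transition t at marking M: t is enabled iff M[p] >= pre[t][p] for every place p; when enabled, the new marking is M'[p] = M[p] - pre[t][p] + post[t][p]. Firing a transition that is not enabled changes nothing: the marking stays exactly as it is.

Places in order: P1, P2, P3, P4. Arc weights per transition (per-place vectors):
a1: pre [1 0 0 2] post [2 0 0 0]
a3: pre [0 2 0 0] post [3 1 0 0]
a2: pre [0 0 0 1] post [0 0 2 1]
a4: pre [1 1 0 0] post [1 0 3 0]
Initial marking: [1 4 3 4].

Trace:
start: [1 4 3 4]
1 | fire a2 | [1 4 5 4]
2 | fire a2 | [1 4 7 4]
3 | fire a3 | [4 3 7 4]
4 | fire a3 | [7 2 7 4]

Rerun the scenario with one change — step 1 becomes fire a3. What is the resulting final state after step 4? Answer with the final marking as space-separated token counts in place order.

(re-executing from step 1 with the substitution; state before step 1: [1 4 3 4])
1 | fire a3 | [4 3 3 4]
2 | fire a2 | [4 3 5 4]
3 | fire a3 | [7 2 5 4]
4 | fire a3 | [10 1 5 4]

10 1 5 4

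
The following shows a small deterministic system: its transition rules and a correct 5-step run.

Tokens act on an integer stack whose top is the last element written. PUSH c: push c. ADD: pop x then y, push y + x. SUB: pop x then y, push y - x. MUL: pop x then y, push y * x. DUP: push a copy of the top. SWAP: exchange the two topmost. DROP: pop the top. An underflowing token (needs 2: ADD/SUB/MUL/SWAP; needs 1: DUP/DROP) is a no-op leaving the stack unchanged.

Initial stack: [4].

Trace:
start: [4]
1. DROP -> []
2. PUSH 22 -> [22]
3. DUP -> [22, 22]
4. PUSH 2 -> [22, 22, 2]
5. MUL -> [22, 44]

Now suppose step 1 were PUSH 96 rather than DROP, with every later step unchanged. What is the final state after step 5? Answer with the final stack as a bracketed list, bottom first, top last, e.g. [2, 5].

(re-executing from step 1 with the substitution; state before step 1: [4])
1. PUSH 96 -> [4, 96]
2. PUSH 22 -> [4, 96, 22]
3. DUP -> [4, 96, 22, 22]
4. PUSH 2 -> [4, 96, 22, 22, 2]
5. MUL -> [4, 96, 22, 44]

[4, 96, 22, 44]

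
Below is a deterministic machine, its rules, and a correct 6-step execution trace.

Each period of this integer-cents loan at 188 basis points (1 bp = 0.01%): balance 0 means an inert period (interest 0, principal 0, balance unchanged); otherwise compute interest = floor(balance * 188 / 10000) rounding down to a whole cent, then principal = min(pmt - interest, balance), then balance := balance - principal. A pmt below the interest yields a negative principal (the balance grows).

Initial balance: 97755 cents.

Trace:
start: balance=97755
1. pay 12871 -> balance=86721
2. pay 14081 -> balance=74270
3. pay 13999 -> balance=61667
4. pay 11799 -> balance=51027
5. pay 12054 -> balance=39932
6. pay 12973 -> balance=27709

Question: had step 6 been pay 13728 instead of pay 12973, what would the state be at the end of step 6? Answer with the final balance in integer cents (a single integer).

26954

(re-executing from step 6 with the substitution; state before step 6: balance=39932)
6. pay 13728 -> balance=26954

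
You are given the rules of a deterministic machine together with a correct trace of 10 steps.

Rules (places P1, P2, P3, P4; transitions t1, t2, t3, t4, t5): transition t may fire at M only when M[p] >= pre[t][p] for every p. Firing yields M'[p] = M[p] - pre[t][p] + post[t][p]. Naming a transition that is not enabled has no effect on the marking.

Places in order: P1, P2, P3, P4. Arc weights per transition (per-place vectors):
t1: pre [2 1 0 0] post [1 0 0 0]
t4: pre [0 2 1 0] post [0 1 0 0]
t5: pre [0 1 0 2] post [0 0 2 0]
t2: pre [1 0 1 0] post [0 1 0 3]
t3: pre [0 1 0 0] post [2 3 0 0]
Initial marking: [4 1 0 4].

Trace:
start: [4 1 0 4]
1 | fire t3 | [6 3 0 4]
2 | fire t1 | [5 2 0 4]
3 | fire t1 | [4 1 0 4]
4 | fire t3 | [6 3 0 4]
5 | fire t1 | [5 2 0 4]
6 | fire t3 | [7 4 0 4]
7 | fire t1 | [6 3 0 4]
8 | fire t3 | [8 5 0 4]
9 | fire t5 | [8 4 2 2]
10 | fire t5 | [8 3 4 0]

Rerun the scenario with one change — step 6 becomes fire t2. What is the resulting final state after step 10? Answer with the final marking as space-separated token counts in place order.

(re-executing from step 6 with the substitution; state before step 6: [5 2 0 4])
6 | fire t2 | [5 2 0 4]
7 | fire t1 | [4 1 0 4]
8 | fire t3 | [6 3 0 4]
9 | fire t5 | [6 2 2 2]
10 | fire t5 | [6 1 4 0]

6 1 4 0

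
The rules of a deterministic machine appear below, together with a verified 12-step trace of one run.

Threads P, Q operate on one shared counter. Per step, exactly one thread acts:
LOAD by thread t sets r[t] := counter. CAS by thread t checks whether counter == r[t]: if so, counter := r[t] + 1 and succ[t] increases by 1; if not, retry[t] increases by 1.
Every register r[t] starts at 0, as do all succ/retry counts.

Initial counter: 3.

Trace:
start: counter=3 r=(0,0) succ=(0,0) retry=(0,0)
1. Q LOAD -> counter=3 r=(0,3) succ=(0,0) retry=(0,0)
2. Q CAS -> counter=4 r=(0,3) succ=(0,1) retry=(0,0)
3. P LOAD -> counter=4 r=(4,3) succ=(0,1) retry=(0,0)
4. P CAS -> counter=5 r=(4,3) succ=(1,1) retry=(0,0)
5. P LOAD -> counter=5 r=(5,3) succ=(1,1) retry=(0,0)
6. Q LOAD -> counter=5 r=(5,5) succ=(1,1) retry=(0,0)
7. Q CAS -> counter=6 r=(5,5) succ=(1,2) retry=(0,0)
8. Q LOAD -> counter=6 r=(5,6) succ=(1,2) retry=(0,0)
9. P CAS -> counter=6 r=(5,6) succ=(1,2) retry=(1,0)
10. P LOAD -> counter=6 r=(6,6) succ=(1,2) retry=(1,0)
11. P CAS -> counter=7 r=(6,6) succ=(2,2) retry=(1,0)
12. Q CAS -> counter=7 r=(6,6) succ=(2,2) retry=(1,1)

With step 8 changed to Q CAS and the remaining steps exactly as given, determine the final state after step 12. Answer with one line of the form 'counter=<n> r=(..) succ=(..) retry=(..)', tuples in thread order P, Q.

counter=7 r=(6,5) succ=(2,2) retry=(1,2)

(re-executing from step 8 with the substitution; state before step 8: counter=6 r=(5,5) succ=(1,2) retry=(0,0))
8. Q CAS -> counter=6 r=(5,5) succ=(1,2) retry=(0,1)
9. P CAS -> counter=6 r=(5,5) succ=(1,2) retry=(1,1)
10. P LOAD -> counter=6 r=(6,5) succ=(1,2) retry=(1,1)
11. P CAS -> counter=7 r=(6,5) succ=(2,2) retry=(1,1)
12. Q CAS -> counter=7 r=(6,5) succ=(2,2) retry=(1,2)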